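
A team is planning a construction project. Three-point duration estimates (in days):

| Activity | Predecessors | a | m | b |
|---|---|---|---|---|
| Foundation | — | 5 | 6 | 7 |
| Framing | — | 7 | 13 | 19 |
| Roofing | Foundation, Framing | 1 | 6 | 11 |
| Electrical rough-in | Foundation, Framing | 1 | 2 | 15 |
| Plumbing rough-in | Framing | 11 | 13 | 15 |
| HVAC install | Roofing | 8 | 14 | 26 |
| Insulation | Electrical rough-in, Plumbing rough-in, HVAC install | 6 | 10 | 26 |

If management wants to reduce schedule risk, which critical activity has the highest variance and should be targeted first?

Insulation

te_Foundation = (5 + 4·6 + 7)/6 = 36/6 = 6; σ²_Foundation = ((7−5)/6)² = 0.111
te_Framing = (7 + 4·13 + 19)/6 = 78/6 = 13; σ²_Framing = ((19−7)/6)² = 4.000
te_Roofing = (1 + 4·6 + 11)/6 = 36/6 = 6; σ²_Roofing = ((11−1)/6)² = 2.778
te_Electrical rough-in = (1 + 4·2 + 15)/6 = 24/6 = 4; σ²_Electrical rough-in = ((15−1)/6)² = 5.444
te_Plumbing rough-in = (11 + 4·13 + 15)/6 = 78/6 = 13; σ²_Plumbing rough-in = ((15−11)/6)² = 0.444
te_HVAC install = (8 + 4·14 + 26)/6 = 90/6 = 15; σ²_HVAC install = ((26−8)/6)² = 9.000
te_Insulation = (6 + 4·10 + 26)/6 = 72/6 = 12; σ²_Insulation = ((26−6)/6)² = 11.111

Forward pass:
ES_Foundation = 0; EF_Foundation = 6
ES_Framing = 0; EF_Framing = 13
ES_Roofing = max(EF_Foundation=6, EF_Framing=13) = 13; EF_Roofing = 13+6 = 19
ES_Electrical rough-in = max(EF_Foundation=6, EF_Framing=13) = 13; EF_Electrical rough-in = 13+4 = 17
ES_Plumbing rough-in = 13; EF_Plumbing rough-in = 13+13 = 26
ES_HVAC install = 19; EF_HVAC install = 19+15 = 34
ES_Insulation = max(EF_Electrical rough-in=17, EF_Plumbing rough-in=26, EF_HVAC install=34) = 34; EF_Insulation = 34+12 = 46
Expected project duration μ = 46 days. Critical path: Framing → Roofing → HVAC install → Insulation.

Variances on critical path: σ²_Framing=4.000, σ²_Roofing=2.778, σ²_HVAC install=9.000, σ²_Insulation=11.111.
Largest is σ²_Insulation = 11.111.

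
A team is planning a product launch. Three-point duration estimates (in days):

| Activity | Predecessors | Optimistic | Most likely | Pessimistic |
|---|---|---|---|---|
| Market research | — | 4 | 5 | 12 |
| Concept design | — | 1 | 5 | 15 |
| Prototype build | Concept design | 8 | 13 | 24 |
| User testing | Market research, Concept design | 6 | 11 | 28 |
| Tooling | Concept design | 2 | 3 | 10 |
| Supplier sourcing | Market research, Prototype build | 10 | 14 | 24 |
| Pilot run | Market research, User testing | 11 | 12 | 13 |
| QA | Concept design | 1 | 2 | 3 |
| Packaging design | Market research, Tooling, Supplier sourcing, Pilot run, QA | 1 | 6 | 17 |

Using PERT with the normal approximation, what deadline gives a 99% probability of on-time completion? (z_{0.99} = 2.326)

53.7 days

te_Market research = (4 + 4·5 + 12)/6 = 36/6 = 6; σ²_Market research = ((12−4)/6)² = 1.778
te_Concept design = (1 + 4·5 + 15)/6 = 36/6 = 6; σ²_Concept design = ((15−1)/6)² = 5.444
te_Prototype build = (8 + 4·13 + 24)/6 = 84/6 = 14; σ²_Prototype build = ((24−8)/6)² = 7.111
te_User testing = (6 + 4·11 + 28)/6 = 78/6 = 13; σ²_User testing = ((28−6)/6)² = 13.444
te_Tooling = (2 + 4·3 + 10)/6 = 24/6 = 4; σ²_Tooling = ((10−2)/6)² = 1.778
te_Supplier sourcing = (10 + 4·14 + 24)/6 = 90/6 = 15; σ²_Supplier sourcing = ((24−10)/6)² = 5.444
te_Pilot run = (11 + 4·12 + 13)/6 = 72/6 = 12; σ²_Pilot run = ((13−11)/6)² = 0.111
te_QA = (1 + 4·2 + 3)/6 = 12/6 = 2; σ²_QA = ((3−1)/6)² = 0.111
te_Packaging design = (1 + 4·6 + 17)/6 = 42/6 = 7; σ²_Packaging design = ((17−1)/6)² = 7.111

Forward pass:
ES_Market research = 0; EF_Market research = 6
ES_Concept design = 0; EF_Concept design = 6
ES_Prototype build = 6; EF_Prototype build = 6+14 = 20
ES_User testing = max(EF_Market research=6, EF_Concept design=6) = 6; EF_User testing = 6+13 = 19
ES_Tooling = 6; EF_Tooling = 6+4 = 10
ES_Supplier sourcing = max(EF_Market research=6, EF_Prototype build=20) = 20; EF_Supplier sourcing = 20+15 = 35
ES_Pilot run = max(EF_Market research=6, EF_User testing=19) = 19; EF_Pilot run = 19+12 = 31
ES_QA = 6; EF_QA = 6+2 = 8
ES_Packaging design = max(EF_Market research=6, EF_Tooling=10, EF_Supplier sourcing=35, EF_Pilot run=31, EF_QA=8) = 35; EF_Packaging design = 35+7 = 42
Expected project duration μ = 42 days. Critical path: Concept design → Prototype build → Supplier sourcing → Packaging design.

Variance along critical path = 5.444 + 7.111 + 5.444 + 7.111 = 25.111; σ = 5.011 days.
D = μ + z·σ = 42 + 2.326·5.011 = 53.7 days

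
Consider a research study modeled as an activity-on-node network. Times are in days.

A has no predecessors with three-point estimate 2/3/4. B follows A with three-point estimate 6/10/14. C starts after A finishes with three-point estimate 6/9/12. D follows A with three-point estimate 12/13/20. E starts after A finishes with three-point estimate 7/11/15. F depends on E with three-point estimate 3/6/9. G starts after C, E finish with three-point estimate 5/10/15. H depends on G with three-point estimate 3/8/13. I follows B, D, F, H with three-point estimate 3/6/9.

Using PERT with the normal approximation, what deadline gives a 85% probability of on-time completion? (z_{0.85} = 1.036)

41.0 days

te_A = (2 + 4·3 + 4)/6 = 18/6 = 3; σ²_A = ((4−2)/6)² = 0.111
te_B = (6 + 4·10 + 14)/6 = 60/6 = 10; σ²_B = ((14−6)/6)² = 1.778
te_C = (6 + 4·9 + 12)/6 = 54/6 = 9; σ²_C = ((12−6)/6)² = 1.000
te_D = (12 + 4·13 + 20)/6 = 84/6 = 14; σ²_D = ((20−12)/6)² = 1.778
te_E = (7 + 4·11 + 15)/6 = 66/6 = 11; σ²_E = ((15−7)/6)² = 1.778
te_F = (3 + 4·6 + 9)/6 = 36/6 = 6; σ²_F = ((9−3)/6)² = 1.000
te_G = (5 + 4·10 + 15)/6 = 60/6 = 10; σ²_G = ((15−5)/6)² = 2.778
te_H = (3 + 4·8 + 13)/6 = 48/6 = 8; σ²_H = ((13−3)/6)² = 2.778
te_I = (3 + 4·6 + 9)/6 = 36/6 = 6; σ²_I = ((9−3)/6)² = 1.000

Forward pass:
ES_A = 0; EF_A = 3
ES_B = 3; EF_B = 3+10 = 13
ES_C = 3; EF_C = 3+9 = 12
ES_D = 3; EF_D = 3+14 = 17
ES_E = 3; EF_E = 3+11 = 14
ES_F = 14; EF_F = 14+6 = 20
ES_G = max(EF_C=12, EF_E=14) = 14; EF_G = 14+10 = 24
ES_H = 24; EF_H = 24+8 = 32
ES_I = max(EF_B=13, EF_D=17, EF_F=20, EF_H=32) = 32; EF_I = 32+6 = 38
Expected project duration μ = 38 days. Critical path: A → E → G → H → I.

Variance along critical path = 0.111 + 1.778 + 2.778 + 2.778 + 1.000 = 8.444; σ = 2.906 days.
D = μ + z·σ = 38 + 1.036·2.906 = 41.0 days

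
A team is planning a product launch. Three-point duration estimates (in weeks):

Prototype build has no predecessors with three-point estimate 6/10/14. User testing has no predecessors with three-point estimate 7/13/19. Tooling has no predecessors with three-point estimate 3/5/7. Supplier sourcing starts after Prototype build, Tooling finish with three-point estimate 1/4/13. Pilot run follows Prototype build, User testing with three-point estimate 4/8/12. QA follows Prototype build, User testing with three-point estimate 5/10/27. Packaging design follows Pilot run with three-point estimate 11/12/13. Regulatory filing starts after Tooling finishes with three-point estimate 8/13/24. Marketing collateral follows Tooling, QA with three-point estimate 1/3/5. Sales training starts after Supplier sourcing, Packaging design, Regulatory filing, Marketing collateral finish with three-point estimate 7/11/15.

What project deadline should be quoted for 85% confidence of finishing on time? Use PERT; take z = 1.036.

46.9 weeks

te_Prototype build = (6 + 4·10 + 14)/6 = 60/6 = 10; σ²_Prototype build = ((14−6)/6)² = 1.778
te_User testing = (7 + 4·13 + 19)/6 = 78/6 = 13; σ²_User testing = ((19−7)/6)² = 4.000
te_Tooling = (3 + 4·5 + 7)/6 = 30/6 = 5; σ²_Tooling = ((7−3)/6)² = 0.444
te_Supplier sourcing = (1 + 4·4 + 13)/6 = 30/6 = 5; σ²_Supplier sourcing = ((13−1)/6)² = 4.000
te_Pilot run = (4 + 4·8 + 12)/6 = 48/6 = 8; σ²_Pilot run = ((12−4)/6)² = 1.778
te_QA = (5 + 4·10 + 27)/6 = 72/6 = 12; σ²_QA = ((27−5)/6)² = 13.444
te_Packaging design = (11 + 4·12 + 13)/6 = 72/6 = 12; σ²_Packaging design = ((13−11)/6)² = 0.111
te_Regulatory filing = (8 + 4·13 + 24)/6 = 84/6 = 14; σ²_Regulatory filing = ((24−8)/6)² = 7.111
te_Marketing collateral = (1 + 4·3 + 5)/6 = 18/6 = 3; σ²_Marketing collateral = ((5−1)/6)² = 0.444
te_Sales training = (7 + 4·11 + 15)/6 = 66/6 = 11; σ²_Sales training = ((15−7)/6)² = 1.778

Forward pass:
ES_Prototype build = 0; EF_Prototype build = 10
ES_User testing = 0; EF_User testing = 13
ES_Tooling = 0; EF_Tooling = 5
ES_Supplier sourcing = max(EF_Prototype build=10, EF_Tooling=5) = 10; EF_Supplier sourcing = 10+5 = 15
ES_Pilot run = max(EF_Prototype build=10, EF_User testing=13) = 13; EF_Pilot run = 13+8 = 21
ES_QA = max(EF_Prototype build=10, EF_User testing=13) = 13; EF_QA = 13+12 = 25
ES_Packaging design = 21; EF_Packaging design = 21+12 = 33
ES_Regulatory filing = 5; EF_Regulatory filing = 5+14 = 19
ES_Marketing collateral = max(EF_Tooling=5, EF_QA=25) = 25; EF_Marketing collateral = 25+3 = 28
ES_Sales training = max(EF_Supplier sourcing=15, EF_Packaging design=33, EF_Regulatory filing=19, EF_Marketing collateral=28) = 33; EF_Sales training = 33+11 = 44
Expected project duration μ = 44 weeks. Critical path: User testing → Pilot run → Packaging design → Sales training.

Variance along critical path = 4.000 + 1.778 + 0.111 + 1.778 = 7.667; σ = 2.769 weeks.
D = μ + z·σ = 44 + 1.036·2.769 = 46.9 weeks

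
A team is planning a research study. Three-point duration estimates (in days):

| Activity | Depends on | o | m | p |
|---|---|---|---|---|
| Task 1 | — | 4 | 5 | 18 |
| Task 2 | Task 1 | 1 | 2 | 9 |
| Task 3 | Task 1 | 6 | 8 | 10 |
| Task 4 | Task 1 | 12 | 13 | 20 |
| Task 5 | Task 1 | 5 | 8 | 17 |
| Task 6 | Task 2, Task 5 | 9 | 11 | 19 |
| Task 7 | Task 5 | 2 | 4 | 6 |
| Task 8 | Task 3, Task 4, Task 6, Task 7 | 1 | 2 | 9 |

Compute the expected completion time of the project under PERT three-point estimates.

te_Task 1 = (4 + 4·5 + 18)/6 = 42/6 = 7
te_Task 2 = (1 + 4·2 + 9)/6 = 18/6 = 3
te_Task 3 = (6 + 4·8 + 10)/6 = 48/6 = 8
te_Task 4 = (12 + 4·13 + 20)/6 = 84/6 = 14
te_Task 5 = (5 + 4·8 + 17)/6 = 54/6 = 9
te_Task 6 = (9 + 4·11 + 19)/6 = 72/6 = 12
te_Task 7 = (2 + 4·4 + 6)/6 = 24/6 = 4
te_Task 8 = (1 + 4·2 + 9)/6 = 18/6 = 3

Forward pass:
ES_Task 1 = 0; EF_Task 1 = 7
ES_Task 2 = 7; EF_Task 2 = 7+3 = 10
ES_Task 3 = 7; EF_Task 3 = 7+8 = 15
ES_Task 4 = 7; EF_Task 4 = 7+14 = 21
ES_Task 5 = 7; EF_Task 5 = 7+9 = 16
ES_Task 6 = max(EF_Task 2=10, EF_Task 5=16) = 16; EF_Task 6 = 16+12 = 28
ES_Task 7 = 16; EF_Task 7 = 16+4 = 20
ES_Task 8 = max(EF_Task 3=15, EF_Task 4=21, EF_Task 6=28, EF_Task 7=20) = 28; EF_Task 8 = 28+3 = 31
Expected project duration μ = 31 days. Critical path: Task 1 → Task 5 → Task 6 → Task 8.

31 days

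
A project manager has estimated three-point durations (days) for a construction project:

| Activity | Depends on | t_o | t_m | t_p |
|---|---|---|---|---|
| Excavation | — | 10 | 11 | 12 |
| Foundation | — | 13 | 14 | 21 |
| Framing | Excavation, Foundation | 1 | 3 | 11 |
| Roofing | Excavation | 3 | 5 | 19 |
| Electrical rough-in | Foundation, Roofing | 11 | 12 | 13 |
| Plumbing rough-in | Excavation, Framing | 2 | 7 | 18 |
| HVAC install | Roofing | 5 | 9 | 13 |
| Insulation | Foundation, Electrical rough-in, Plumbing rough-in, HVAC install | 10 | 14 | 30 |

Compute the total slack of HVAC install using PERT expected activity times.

te_Excavation = (10 + 4·11 + 12)/6 = 66/6 = 11
te_Foundation = (13 + 4·14 + 21)/6 = 90/6 = 15
te_Framing = (1 + 4·3 + 11)/6 = 24/6 = 4
te_Roofing = (3 + 4·5 + 19)/6 = 42/6 = 7
te_Electrical rough-in = (11 + 4·12 + 13)/6 = 72/6 = 12
te_Plumbing rough-in = (2 + 4·7 + 18)/6 = 48/6 = 8
te_HVAC install = (5 + 4·9 + 13)/6 = 54/6 = 9
te_Insulation = (10 + 4·14 + 30)/6 = 96/6 = 16

Forward pass:
ES_Excavation = 0; EF_Excavation = 11
ES_Foundation = 0; EF_Foundation = 15
ES_Framing = max(EF_Excavation=11, EF_Foundation=15) = 15; EF_Framing = 15+4 = 19
ES_Roofing = 11; EF_Roofing = 11+7 = 18
ES_Electrical rough-in = max(EF_Foundation=15, EF_Roofing=18) = 18; EF_Electrical rough-in = 18+12 = 30
ES_Plumbing rough-in = max(EF_Excavation=11, EF_Framing=19) = 19; EF_Plumbing rough-in = 19+8 = 27
ES_HVAC install = 18; EF_HVAC install = 18+9 = 27
ES_Insulation = max(EF_Foundation=15, EF_Electrical rough-in=30, EF_Plumbing rough-in=27, EF_HVAC install=27) = 30; EF_Insulation = 30+16 = 46
Expected project duration μ = 46 days. Critical path: Excavation → Roofing → Electrical rough-in → Insulation.

Backward pass:
LF_Insulation = 46; LS_Insulation = 46−16 = 30
LF_HVAC install = LS_Insulation = 30; LS_HVAC install = 30−9 = 21
LF_Plumbing rough-in = LS_Insulation = 30; LS_Plumbing rough-in = 30−8 = 22
LF_Electrical rough-in = LS_Insulation = 30; LS_Electrical rough-in = 30−12 = 18
LF_Roofing = min(LS_Electrical rough-in=18, LS_HVAC install=21) = 18; LS_Roofing = 18−7 = 11
LF_Framing = LS_Plumbing rough-in = 22; LS_Framing = 22−4 = 18
LF_Foundation = min(LS_Framing=18, LS_Electrical rough-in=18, LS_Insulation=30) = 18; LS_Foundation = 18−15 = 3
LF_Excavation = min(LS_Framing=18, LS_Roofing=11, LS_Plumbing rough-in=22) = 11; LS_Excavation = 11−11 = 0
Slack_HVAC install = LS_HVAC install − ES_HVAC install = 21 − 18 = 3

3 days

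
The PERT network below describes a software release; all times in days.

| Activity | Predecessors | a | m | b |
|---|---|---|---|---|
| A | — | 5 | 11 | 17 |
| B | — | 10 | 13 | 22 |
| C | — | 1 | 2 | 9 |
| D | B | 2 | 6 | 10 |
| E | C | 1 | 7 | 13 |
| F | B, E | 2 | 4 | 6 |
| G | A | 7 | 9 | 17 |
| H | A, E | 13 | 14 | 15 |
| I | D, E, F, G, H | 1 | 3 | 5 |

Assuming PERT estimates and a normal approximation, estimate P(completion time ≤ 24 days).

0.030

te_A = (5 + 4·11 + 17)/6 = 66/6 = 11; σ²_A = ((17−5)/6)² = 4.000
te_B = (10 + 4·13 + 22)/6 = 84/6 = 14; σ²_B = ((22−10)/6)² = 4.000
te_C = (1 + 4·2 + 9)/6 = 18/6 = 3; σ²_C = ((9−1)/6)² = 1.778
te_D = (2 + 4·6 + 10)/6 = 36/6 = 6; σ²_D = ((10−2)/6)² = 1.778
te_E = (1 + 4·7 + 13)/6 = 42/6 = 7; σ²_E = ((13−1)/6)² = 4.000
te_F = (2 + 4·4 + 6)/6 = 24/6 = 4; σ²_F = ((6−2)/6)² = 0.444
te_G = (7 + 4·9 + 17)/6 = 60/6 = 10; σ²_G = ((17−7)/6)² = 2.778
te_H = (13 + 4·14 + 15)/6 = 84/6 = 14; σ²_H = ((15−13)/6)² = 0.111
te_I = (1 + 4·3 + 5)/6 = 18/6 = 3; σ²_I = ((5−1)/6)² = 0.444

Forward pass:
ES_A = 0; EF_A = 11
ES_B = 0; EF_B = 14
ES_C = 0; EF_C = 3
ES_D = 14; EF_D = 14+6 = 20
ES_E = 3; EF_E = 3+7 = 10
ES_F = max(EF_B=14, EF_E=10) = 14; EF_F = 14+4 = 18
ES_G = 11; EF_G = 11+10 = 21
ES_H = max(EF_A=11, EF_E=10) = 11; EF_H = 11+14 = 25
ES_I = max(EF_D=20, EF_E=10, EF_F=18, EF_G=21, EF_H=25) = 25; EF_I = 25+3 = 28
Expected project duration μ = 28 days. Critical path: A → H → I.

Variance along critical path = 4.000 + 0.111 + 0.444 = 4.556; σ = √4.556 = 2.134 days.
Z = (24 − 28) / 2.134 = -1.874
P(T ≤ 24) = Φ(-1.874) ≈ 0.030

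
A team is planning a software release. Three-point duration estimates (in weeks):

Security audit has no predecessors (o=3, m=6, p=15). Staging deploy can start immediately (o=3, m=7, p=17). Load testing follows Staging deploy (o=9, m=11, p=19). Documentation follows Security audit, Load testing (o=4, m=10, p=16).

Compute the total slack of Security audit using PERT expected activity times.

13 weeks

te_Security audit = (3 + 4·6 + 15)/6 = 42/6 = 7
te_Staging deploy = (3 + 4·7 + 17)/6 = 48/6 = 8
te_Load testing = (9 + 4·11 + 19)/6 = 72/6 = 12
te_Documentation = (4 + 4·10 + 16)/6 = 60/6 = 10

Forward pass:
ES_Security audit = 0; EF_Security audit = 7
ES_Staging deploy = 0; EF_Staging deploy = 8
ES_Load testing = 8; EF_Load testing = 8+12 = 20
ES_Documentation = max(EF_Security audit=7, EF_Load testing=20) = 20; EF_Documentation = 20+10 = 30
Expected project duration μ = 30 weeks. Critical path: Staging deploy → Load testing → Documentation.

Backward pass:
LF_Documentation = 30; LS_Documentation = 30−10 = 20
LF_Load testing = LS_Documentation = 20; LS_Load testing = 20−12 = 8
LF_Staging deploy = LS_Load testing = 8; LS_Staging deploy = 8−8 = 0
LF_Security audit = LS_Documentation = 20; LS_Security audit = 20−7 = 13
Slack_Security audit = LS_Security audit − ES_Security audit = 13 − 0 = 13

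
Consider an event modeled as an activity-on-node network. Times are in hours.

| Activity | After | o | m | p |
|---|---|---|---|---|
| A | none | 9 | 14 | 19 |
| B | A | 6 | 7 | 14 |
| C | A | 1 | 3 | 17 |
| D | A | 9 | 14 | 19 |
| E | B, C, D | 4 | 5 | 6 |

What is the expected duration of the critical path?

33 hours

te_A = (9 + 4·14 + 19)/6 = 84/6 = 14
te_B = (6 + 4·7 + 14)/6 = 48/6 = 8
te_C = (1 + 4·3 + 17)/6 = 30/6 = 5
te_D = (9 + 4·14 + 19)/6 = 84/6 = 14
te_E = (4 + 4·5 + 6)/6 = 30/6 = 5

Forward pass:
ES_A = 0; EF_A = 14
ES_B = 14; EF_B = 14+8 = 22
ES_C = 14; EF_C = 14+5 = 19
ES_D = 14; EF_D = 14+14 = 28
ES_E = max(EF_B=22, EF_C=19, EF_D=28) = 28; EF_E = 28+5 = 33
Expected project duration μ = 33 hours. Critical path: A → D → E.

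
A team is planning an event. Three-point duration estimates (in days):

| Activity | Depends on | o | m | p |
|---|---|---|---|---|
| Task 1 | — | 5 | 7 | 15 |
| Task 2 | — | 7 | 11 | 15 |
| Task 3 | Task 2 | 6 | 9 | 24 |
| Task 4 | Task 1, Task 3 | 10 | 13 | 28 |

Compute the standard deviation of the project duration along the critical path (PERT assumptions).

te_Task 1 = (5 + 4·7 + 15)/6 = 48/6 = 8; σ²_Task 1 = ((15−5)/6)² = 2.778
te_Task 2 = (7 + 4·11 + 15)/6 = 66/6 = 11; σ²_Task 2 = ((15−7)/6)² = 1.778
te_Task 3 = (6 + 4·9 + 24)/6 = 66/6 = 11; σ²_Task 3 = ((24−6)/6)² = 9.000
te_Task 4 = (10 + 4·13 + 28)/6 = 90/6 = 15; σ²_Task 4 = ((28−10)/6)² = 9.000

Forward pass:
ES_Task 1 = 0; EF_Task 1 = 8
ES_Task 2 = 0; EF_Task 2 = 11
ES_Task 3 = 11; EF_Task 3 = 11+11 = 22
ES_Task 4 = max(EF_Task 1=8, EF_Task 3=22) = 22; EF_Task 4 = 22+15 = 37
Expected project duration μ = 37 days. Critical path: Task 2 → Task 3 → Task 4.

Variance along critical path = 1.778 + 9.000 + 9.000 = 19.778
σ = √19.778 = 4.447 days

4.45 days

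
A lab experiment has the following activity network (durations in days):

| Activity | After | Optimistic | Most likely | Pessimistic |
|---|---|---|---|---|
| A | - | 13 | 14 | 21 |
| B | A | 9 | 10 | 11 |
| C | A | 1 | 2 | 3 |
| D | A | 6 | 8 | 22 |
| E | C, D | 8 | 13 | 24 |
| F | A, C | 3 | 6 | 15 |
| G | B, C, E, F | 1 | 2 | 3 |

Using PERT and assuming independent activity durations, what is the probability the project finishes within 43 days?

0.691

te_A = (13 + 4·14 + 21)/6 = 90/6 = 15; σ²_A = ((21−13)/6)² = 1.778
te_B = (9 + 4·10 + 11)/6 = 60/6 = 10; σ²_B = ((11−9)/6)² = 0.111
te_C = (1 + 4·2 + 3)/6 = 12/6 = 2; σ²_C = ((3−1)/6)² = 0.111
te_D = (6 + 4·8 + 22)/6 = 60/6 = 10; σ²_D = ((22−6)/6)² = 7.111
te_E = (8 + 4·13 + 24)/6 = 84/6 = 14; σ²_E = ((24−8)/6)² = 7.111
te_F = (3 + 4·6 + 15)/6 = 42/6 = 7; σ²_F = ((15−3)/6)² = 4.000
te_G = (1 + 4·2 + 3)/6 = 12/6 = 2; σ²_G = ((3−1)/6)² = 0.111

Forward pass:
ES_A = 0; EF_A = 15
ES_B = 15; EF_B = 15+10 = 25
ES_C = 15; EF_C = 15+2 = 17
ES_D = 15; EF_D = 15+10 = 25
ES_E = max(EF_C=17, EF_D=25) = 25; EF_E = 25+14 = 39
ES_F = max(EF_A=15, EF_C=17) = 17; EF_F = 17+7 = 24
ES_G = max(EF_B=25, EF_C=17, EF_E=39, EF_F=24) = 39; EF_G = 39+2 = 41
Expected project duration μ = 41 days. Critical path: A → D → E → G.

Variance along critical path = 1.778 + 7.111 + 7.111 + 0.111 = 16.111; σ = √16.111 = 4.014 days.
Z = (43 − 41) / 4.014 = 0.498
P(T ≤ 43) = Φ(0.498) ≈ 0.691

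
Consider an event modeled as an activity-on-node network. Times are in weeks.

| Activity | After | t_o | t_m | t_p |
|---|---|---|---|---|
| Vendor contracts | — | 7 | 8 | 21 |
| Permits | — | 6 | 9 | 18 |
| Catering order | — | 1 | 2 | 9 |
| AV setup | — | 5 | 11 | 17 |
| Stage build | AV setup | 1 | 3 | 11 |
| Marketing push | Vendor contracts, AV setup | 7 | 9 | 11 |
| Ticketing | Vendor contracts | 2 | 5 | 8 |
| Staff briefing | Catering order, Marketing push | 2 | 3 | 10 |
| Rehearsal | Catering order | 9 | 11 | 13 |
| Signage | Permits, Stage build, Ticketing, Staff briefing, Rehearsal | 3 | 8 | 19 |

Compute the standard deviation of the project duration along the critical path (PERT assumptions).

3.65 weeks

te_Vendor contracts = (7 + 4·8 + 21)/6 = 60/6 = 10; σ²_Vendor contracts = ((21−7)/6)² = 5.444
te_Permits = (6 + 4·9 + 18)/6 = 60/6 = 10; σ²_Permits = ((18−6)/6)² = 4.000
te_Catering order = (1 + 4·2 + 9)/6 = 18/6 = 3; σ²_Catering order = ((9−1)/6)² = 1.778
te_AV setup = (5 + 4·11 + 17)/6 = 66/6 = 11; σ²_AV setup = ((17−5)/6)² = 4.000
te_Stage build = (1 + 4·3 + 11)/6 = 24/6 = 4; σ²_Stage build = ((11−1)/6)² = 2.778
te_Marketing push = (7 + 4·9 + 11)/6 = 54/6 = 9; σ²_Marketing push = ((11−7)/6)² = 0.444
te_Ticketing = (2 + 4·5 + 8)/6 = 30/6 = 5; σ²_Ticketing = ((8−2)/6)² = 1.000
te_Staff briefing = (2 + 4·3 + 10)/6 = 24/6 = 4; σ²_Staff briefing = ((10−2)/6)² = 1.778
te_Rehearsal = (9 + 4·11 + 13)/6 = 66/6 = 11; σ²_Rehearsal = ((13−9)/6)² = 0.444
te_Signage = (3 + 4·8 + 19)/6 = 54/6 = 9; σ²_Signage = ((19−3)/6)² = 7.111

Forward pass:
ES_Vendor contracts = 0; EF_Vendor contracts = 10
ES_Permits = 0; EF_Permits = 10
ES_Catering order = 0; EF_Catering order = 3
ES_AV setup = 0; EF_AV setup = 11
ES_Stage build = 11; EF_Stage build = 11+4 = 15
ES_Marketing push = max(EF_Vendor contracts=10, EF_AV setup=11) = 11; EF_Marketing push = 11+9 = 20
ES_Ticketing = 10; EF_Ticketing = 10+5 = 15
ES_Staff briefing = max(EF_Catering order=3, EF_Marketing push=20) = 20; EF_Staff briefing = 20+4 = 24
ES_Rehearsal = 3; EF_Rehearsal = 3+11 = 14
ES_Signage = max(EF_Permits=10, EF_Stage build=15, EF_Ticketing=15, EF_Staff briefing=24, EF_Rehearsal=14) = 24; EF_Signage = 24+9 = 33
Expected project duration μ = 33 weeks. Critical path: AV setup → Marketing push → Staff briefing → Signage.

Variance along critical path = 4.000 + 0.444 + 1.778 + 7.111 = 13.333
σ = √13.333 = 3.651 weeks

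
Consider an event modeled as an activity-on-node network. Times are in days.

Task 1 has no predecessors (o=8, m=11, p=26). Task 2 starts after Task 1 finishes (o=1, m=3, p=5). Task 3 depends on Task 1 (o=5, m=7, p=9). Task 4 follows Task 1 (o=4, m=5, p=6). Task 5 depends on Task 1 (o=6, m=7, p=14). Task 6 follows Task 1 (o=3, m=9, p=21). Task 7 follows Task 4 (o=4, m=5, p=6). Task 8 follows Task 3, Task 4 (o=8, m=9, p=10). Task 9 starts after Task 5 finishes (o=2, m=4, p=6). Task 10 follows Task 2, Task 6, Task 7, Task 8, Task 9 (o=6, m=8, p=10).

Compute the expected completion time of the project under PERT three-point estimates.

37 days

te_Task 1 = (8 + 4·11 + 26)/6 = 78/6 = 13
te_Task 2 = (1 + 4·3 + 5)/6 = 18/6 = 3
te_Task 3 = (5 + 4·7 + 9)/6 = 42/6 = 7
te_Task 4 = (4 + 4·5 + 6)/6 = 30/6 = 5
te_Task 5 = (6 + 4·7 + 14)/6 = 48/6 = 8
te_Task 6 = (3 + 4·9 + 21)/6 = 60/6 = 10
te_Task 7 = (4 + 4·5 + 6)/6 = 30/6 = 5
te_Task 8 = (8 + 4·9 + 10)/6 = 54/6 = 9
te_Task 9 = (2 + 4·4 + 6)/6 = 24/6 = 4
te_Task 10 = (6 + 4·8 + 10)/6 = 48/6 = 8

Forward pass:
ES_Task 1 = 0; EF_Task 1 = 13
ES_Task 2 = 13; EF_Task 2 = 13+3 = 16
ES_Task 3 = 13; EF_Task 3 = 13+7 = 20
ES_Task 4 = 13; EF_Task 4 = 13+5 = 18
ES_Task 5 = 13; EF_Task 5 = 13+8 = 21
ES_Task 6 = 13; EF_Task 6 = 13+10 = 23
ES_Task 7 = 18; EF_Task 7 = 18+5 = 23
ES_Task 8 = max(EF_Task 3=20, EF_Task 4=18) = 20; EF_Task 8 = 20+9 = 29
ES_Task 9 = 21; EF_Task 9 = 21+4 = 25
ES_Task 10 = max(EF_Task 2=16, EF_Task 6=23, EF_Task 7=23, EF_Task 8=29, EF_Task 9=25) = 29; EF_Task 10 = 29+8 = 37
Expected project duration μ = 37 days. Critical path: Task 1 → Task 3 → Task 8 → Task 10.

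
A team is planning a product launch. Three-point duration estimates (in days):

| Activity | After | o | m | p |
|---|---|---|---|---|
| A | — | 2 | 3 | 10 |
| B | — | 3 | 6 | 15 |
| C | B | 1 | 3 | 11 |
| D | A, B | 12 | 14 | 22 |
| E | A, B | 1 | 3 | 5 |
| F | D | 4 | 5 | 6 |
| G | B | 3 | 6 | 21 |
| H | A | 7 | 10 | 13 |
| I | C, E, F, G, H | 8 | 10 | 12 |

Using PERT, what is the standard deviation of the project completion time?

te_A = (2 + 4·3 + 10)/6 = 24/6 = 4; σ²_A = ((10−2)/6)² = 1.778
te_B = (3 + 4·6 + 15)/6 = 42/6 = 7; σ²_B = ((15−3)/6)² = 4.000
te_C = (1 + 4·3 + 11)/6 = 24/6 = 4; σ²_C = ((11−1)/6)² = 2.778
te_D = (12 + 4·14 + 22)/6 = 90/6 = 15; σ²_D = ((22−12)/6)² = 2.778
te_E = (1 + 4·3 + 5)/6 = 18/6 = 3; σ²_E = ((5−1)/6)² = 0.444
te_F = (4 + 4·5 + 6)/6 = 30/6 = 5; σ²_F = ((6−4)/6)² = 0.111
te_G = (3 + 4·6 + 21)/6 = 48/6 = 8; σ²_G = ((21−3)/6)² = 9.000
te_H = (7 + 4·10 + 13)/6 = 60/6 = 10; σ²_H = ((13−7)/6)² = 1.000
te_I = (8 + 4·10 + 12)/6 = 60/6 = 10; σ²_I = ((12−8)/6)² = 0.444

Forward pass:
ES_A = 0; EF_A = 4
ES_B = 0; EF_B = 7
ES_C = 7; EF_C = 7+4 = 11
ES_D = max(EF_A=4, EF_B=7) = 7; EF_D = 7+15 = 22
ES_E = max(EF_A=4, EF_B=7) = 7; EF_E = 7+3 = 10
ES_F = 22; EF_F = 22+5 = 27
ES_G = 7; EF_G = 7+8 = 15
ES_H = 4; EF_H = 4+10 = 14
ES_I = max(EF_C=11, EF_E=10, EF_F=27, EF_G=15, EF_H=14) = 27; EF_I = 27+10 = 37
Expected project duration μ = 37 days. Critical path: B → D → F → I.

Variance along critical path = 4.000 + 2.778 + 0.111 + 0.444 = 7.333
σ = √7.333 = 2.708 days

2.71 days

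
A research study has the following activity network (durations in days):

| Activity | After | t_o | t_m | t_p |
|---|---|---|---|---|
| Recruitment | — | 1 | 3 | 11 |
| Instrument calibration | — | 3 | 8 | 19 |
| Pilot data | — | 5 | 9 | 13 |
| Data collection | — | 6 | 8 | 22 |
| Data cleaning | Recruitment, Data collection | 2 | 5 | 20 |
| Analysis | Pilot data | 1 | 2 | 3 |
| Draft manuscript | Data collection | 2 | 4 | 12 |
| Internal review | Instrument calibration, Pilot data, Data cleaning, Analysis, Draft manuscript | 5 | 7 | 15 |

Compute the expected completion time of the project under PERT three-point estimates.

25 days

te_Recruitment = (1 + 4·3 + 11)/6 = 24/6 = 4
te_Instrument calibration = (3 + 4·8 + 19)/6 = 54/6 = 9
te_Pilot data = (5 + 4·9 + 13)/6 = 54/6 = 9
te_Data collection = (6 + 4·8 + 22)/6 = 60/6 = 10
te_Data cleaning = (2 + 4·5 + 20)/6 = 42/6 = 7
te_Analysis = (1 + 4·2 + 3)/6 = 12/6 = 2
te_Draft manuscript = (2 + 4·4 + 12)/6 = 30/6 = 5
te_Internal review = (5 + 4·7 + 15)/6 = 48/6 = 8

Forward pass:
ES_Recruitment = 0; EF_Recruitment = 4
ES_Instrument calibration = 0; EF_Instrument calibration = 9
ES_Pilot data = 0; EF_Pilot data = 9
ES_Data collection = 0; EF_Data collection = 10
ES_Data cleaning = max(EF_Recruitment=4, EF_Data collection=10) = 10; EF_Data cleaning = 10+7 = 17
ES_Analysis = 9; EF_Analysis = 9+2 = 11
ES_Draft manuscript = 10; EF_Draft manuscript = 10+5 = 15
ES_Internal review = max(EF_Instrument calibration=9, EF_Pilot data=9, EF_Data cleaning=17, EF_Analysis=11, EF_Draft manuscript=15) = 17; EF_Internal review = 17+8 = 25
Expected project duration μ = 25 days. Critical path: Data collection → Data cleaning → Internal review.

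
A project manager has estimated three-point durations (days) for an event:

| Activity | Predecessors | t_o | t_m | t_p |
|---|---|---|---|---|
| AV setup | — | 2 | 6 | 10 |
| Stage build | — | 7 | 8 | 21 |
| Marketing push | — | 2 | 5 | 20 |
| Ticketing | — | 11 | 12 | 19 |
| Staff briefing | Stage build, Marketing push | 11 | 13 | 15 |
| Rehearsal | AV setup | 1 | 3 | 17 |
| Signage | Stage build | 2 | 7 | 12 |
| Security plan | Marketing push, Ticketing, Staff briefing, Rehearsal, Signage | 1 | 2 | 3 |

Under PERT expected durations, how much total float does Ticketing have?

te_AV setup = (2 + 4·6 + 10)/6 = 36/6 = 6
te_Stage build = (7 + 4·8 + 21)/6 = 60/6 = 10
te_Marketing push = (2 + 4·5 + 20)/6 = 42/6 = 7
te_Ticketing = (11 + 4·12 + 19)/6 = 78/6 = 13
te_Staff briefing = (11 + 4·13 + 15)/6 = 78/6 = 13
te_Rehearsal = (1 + 4·3 + 17)/6 = 30/6 = 5
te_Signage = (2 + 4·7 + 12)/6 = 42/6 = 7
te_Security plan = (1 + 4·2 + 3)/6 = 12/6 = 2

Forward pass:
ES_AV setup = 0; EF_AV setup = 6
ES_Stage build = 0; EF_Stage build = 10
ES_Marketing push = 0; EF_Marketing push = 7
ES_Ticketing = 0; EF_Ticketing = 13
ES_Staff briefing = max(EF_Stage build=10, EF_Marketing push=7) = 10; EF_Staff briefing = 10+13 = 23
ES_Rehearsal = 6; EF_Rehearsal = 6+5 = 11
ES_Signage = 10; EF_Signage = 10+7 = 17
ES_Security plan = max(EF_Marketing push=7, EF_Ticketing=13, EF_Staff briefing=23, EF_Rehearsal=11, EF_Signage=17) = 23; EF_Security plan = 23+2 = 25
Expected project duration μ = 25 days. Critical path: Stage build → Staff briefing → Security plan.

Backward pass:
LF_Security plan = 25; LS_Security plan = 25−2 = 23
LF_Signage = LS_Security plan = 23; LS_Signage = 23−7 = 16
LF_Rehearsal = LS_Security plan = 23; LS_Rehearsal = 23−5 = 18
LF_Staff briefing = LS_Security plan = 23; LS_Staff briefing = 23−13 = 10
LF_Ticketing = LS_Security plan = 23; LS_Ticketing = 23−13 = 10
LF_Marketing push = min(LS_Staff briefing=10, LS_Security plan=23) = 10; LS_Marketing push = 10−7 = 3
LF_Stage build = min(LS_Staff briefing=10, LS_Signage=16) = 10; LS_Stage build = 10−10 = 0
LF_AV setup = LS_Rehearsal = 18; LS_AV setup = 18−6 = 12
Slack_Ticketing = LS_Ticketing − ES_Ticketing = 10 − 0 = 10

10 days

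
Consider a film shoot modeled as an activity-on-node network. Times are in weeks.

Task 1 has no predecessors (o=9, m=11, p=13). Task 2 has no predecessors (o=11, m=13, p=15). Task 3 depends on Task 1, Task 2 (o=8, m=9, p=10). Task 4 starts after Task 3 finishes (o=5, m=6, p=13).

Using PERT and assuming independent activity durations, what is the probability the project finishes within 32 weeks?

te_Task 1 = (9 + 4·11 + 13)/6 = 66/6 = 11; σ²_Task 1 = ((13−9)/6)² = 0.444
te_Task 2 = (11 + 4·13 + 15)/6 = 78/6 = 13; σ²_Task 2 = ((15−11)/6)² = 0.444
te_Task 3 = (8 + 4·9 + 10)/6 = 54/6 = 9; σ²_Task 3 = ((10−8)/6)² = 0.111
te_Task 4 = (5 + 4·6 + 13)/6 = 42/6 = 7; σ²_Task 4 = ((13−5)/6)² = 1.778

Forward pass:
ES_Task 1 = 0; EF_Task 1 = 11
ES_Task 2 = 0; EF_Task 2 = 13
ES_Task 3 = max(EF_Task 1=11, EF_Task 2=13) = 13; EF_Task 3 = 13+9 = 22
ES_Task 4 = 22; EF_Task 4 = 22+7 = 29
Expected project duration μ = 29 weeks. Critical path: Task 2 → Task 3 → Task 4.

Variance along critical path = 0.444 + 0.111 + 1.778 = 2.333; σ = √2.333 = 1.528 weeks.
Z = (32 − 29) / 1.528 = 1.964
P(T ≤ 32) = Φ(1.964) ≈ 0.975

0.975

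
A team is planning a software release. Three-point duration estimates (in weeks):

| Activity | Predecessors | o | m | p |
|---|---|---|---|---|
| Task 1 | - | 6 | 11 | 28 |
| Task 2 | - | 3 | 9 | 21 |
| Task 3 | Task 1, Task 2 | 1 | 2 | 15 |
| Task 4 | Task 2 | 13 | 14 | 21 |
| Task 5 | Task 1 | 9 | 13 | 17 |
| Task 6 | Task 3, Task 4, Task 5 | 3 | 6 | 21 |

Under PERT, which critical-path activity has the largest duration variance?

Task 1

te_Task 1 = (6 + 4·11 + 28)/6 = 78/6 = 13; σ²_Task 1 = ((28−6)/6)² = 13.444
te_Task 2 = (3 + 4·9 + 21)/6 = 60/6 = 10; σ²_Task 2 = ((21−3)/6)² = 9.000
te_Task 3 = (1 + 4·2 + 15)/6 = 24/6 = 4; σ²_Task 3 = ((15−1)/6)² = 5.444
te_Task 4 = (13 + 4·14 + 21)/6 = 90/6 = 15; σ²_Task 4 = ((21−13)/6)² = 1.778
te_Task 5 = (9 + 4·13 + 17)/6 = 78/6 = 13; σ²_Task 5 = ((17−9)/6)² = 1.778
te_Task 6 = (3 + 4·6 + 21)/6 = 48/6 = 8; σ²_Task 6 = ((21−3)/6)² = 9.000

Forward pass:
ES_Task 1 = 0; EF_Task 1 = 13
ES_Task 2 = 0; EF_Task 2 = 10
ES_Task 3 = max(EF_Task 1=13, EF_Task 2=10) = 13; EF_Task 3 = 13+4 = 17
ES_Task 4 = 10; EF_Task 4 = 10+15 = 25
ES_Task 5 = 13; EF_Task 5 = 13+13 = 26
ES_Task 6 = max(EF_Task 3=17, EF_Task 4=25, EF_Task 5=26) = 26; EF_Task 6 = 26+8 = 34
Expected project duration μ = 34 weeks. Critical path: Task 1 → Task 5 → Task 6.

Variances on critical path: σ²_Task 1=13.444, σ²_Task 5=1.778, σ²_Task 6=9.000.
Largest is σ²_Task 1 = 13.444.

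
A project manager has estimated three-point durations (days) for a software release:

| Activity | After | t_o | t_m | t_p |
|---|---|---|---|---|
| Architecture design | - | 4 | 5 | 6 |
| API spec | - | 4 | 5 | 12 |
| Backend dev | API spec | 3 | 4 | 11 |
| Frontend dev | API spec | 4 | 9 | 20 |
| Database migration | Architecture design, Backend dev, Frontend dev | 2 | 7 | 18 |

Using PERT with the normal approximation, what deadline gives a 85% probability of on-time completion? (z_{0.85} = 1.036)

28.1 days

te_Architecture design = (4 + 4·5 + 6)/6 = 30/6 = 5; σ²_Architecture design = ((6−4)/6)² = 0.111
te_API spec = (4 + 4·5 + 12)/6 = 36/6 = 6; σ²_API spec = ((12−4)/6)² = 1.778
te_Backend dev = (3 + 4·4 + 11)/6 = 30/6 = 5; σ²_Backend dev = ((11−3)/6)² = 1.778
te_Frontend dev = (4 + 4·9 + 20)/6 = 60/6 = 10; σ²_Frontend dev = ((20−4)/6)² = 7.111
te_Database migration = (2 + 4·7 + 18)/6 = 48/6 = 8; σ²_Database migration = ((18−2)/6)² = 7.111

Forward pass:
ES_Architecture design = 0; EF_Architecture design = 5
ES_API spec = 0; EF_API spec = 6
ES_Backend dev = 6; EF_Backend dev = 6+5 = 11
ES_Frontend dev = 6; EF_Frontend dev = 6+10 = 16
ES_Database migration = max(EF_Architecture design=5, EF_Backend dev=11, EF_Frontend dev=16) = 16; EF_Database migration = 16+8 = 24
Expected project duration μ = 24 days. Critical path: API spec → Frontend dev → Database migration.

Variance along critical path = 1.778 + 7.111 + 7.111 = 16.000; σ = 4.000 days.
D = μ + z·σ = 24 + 1.036·4.000 = 28.1 days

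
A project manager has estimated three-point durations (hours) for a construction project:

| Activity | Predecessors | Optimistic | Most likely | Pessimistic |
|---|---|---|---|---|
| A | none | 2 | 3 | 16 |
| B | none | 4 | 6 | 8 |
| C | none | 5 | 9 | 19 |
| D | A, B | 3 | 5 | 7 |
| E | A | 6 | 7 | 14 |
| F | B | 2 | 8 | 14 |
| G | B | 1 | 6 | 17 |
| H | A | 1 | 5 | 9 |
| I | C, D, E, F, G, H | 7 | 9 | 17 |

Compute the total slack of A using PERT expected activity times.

1 hours

te_A = (2 + 4·3 + 16)/6 = 30/6 = 5
te_B = (4 + 4·6 + 8)/6 = 36/6 = 6
te_C = (5 + 4·9 + 19)/6 = 60/6 = 10
te_D = (3 + 4·5 + 7)/6 = 30/6 = 5
te_E = (6 + 4·7 + 14)/6 = 48/6 = 8
te_F = (2 + 4·8 + 14)/6 = 48/6 = 8
te_G = (1 + 4·6 + 17)/6 = 42/6 = 7
te_H = (1 + 4·5 + 9)/6 = 30/6 = 5
te_I = (7 + 4·9 + 17)/6 = 60/6 = 10

Forward pass:
ES_A = 0; EF_A = 5
ES_B = 0; EF_B = 6
ES_C = 0; EF_C = 10
ES_D = max(EF_A=5, EF_B=6) = 6; EF_D = 6+5 = 11
ES_E = 5; EF_E = 5+8 = 13
ES_F = 6; EF_F = 6+8 = 14
ES_G = 6; EF_G = 6+7 = 13
ES_H = 5; EF_H = 5+5 = 10
ES_I = max(EF_C=10, EF_D=11, EF_E=13, EF_F=14, EF_G=13, EF_H=10) = 14; EF_I = 14+10 = 24
Expected project duration μ = 24 hours. Critical path: B → F → I.

Backward pass:
LF_I = 24; LS_I = 24−10 = 14
LF_H = LS_I = 14; LS_H = 14−5 = 9
LF_G = LS_I = 14; LS_G = 14−7 = 7
LF_F = LS_I = 14; LS_F = 14−8 = 6
LF_E = LS_I = 14; LS_E = 14−8 = 6
LF_D = LS_I = 14; LS_D = 14−5 = 9
LF_C = LS_I = 14; LS_C = 14−10 = 4
LF_B = min(LS_D=9, LS_F=6, LS_G=7) = 6; LS_B = 6−6 = 0
LF_A = min(LS_D=9, LS_E=6, LS_H=9) = 6; LS_A = 6−5 = 1
Slack_A = LS_A − ES_A = 1 − 0 = 1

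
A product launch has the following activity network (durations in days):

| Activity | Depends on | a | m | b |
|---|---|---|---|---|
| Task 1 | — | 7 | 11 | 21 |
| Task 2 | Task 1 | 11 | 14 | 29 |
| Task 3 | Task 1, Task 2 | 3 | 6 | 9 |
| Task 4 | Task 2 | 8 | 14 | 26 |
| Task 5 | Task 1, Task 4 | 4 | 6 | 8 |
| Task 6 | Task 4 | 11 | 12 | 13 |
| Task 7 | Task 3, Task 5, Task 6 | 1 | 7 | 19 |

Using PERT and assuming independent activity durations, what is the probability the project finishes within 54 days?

te_Task 1 = (7 + 4·11 + 21)/6 = 72/6 = 12; σ²_Task 1 = ((21−7)/6)² = 5.444
te_Task 2 = (11 + 4·14 + 29)/6 = 96/6 = 16; σ²_Task 2 = ((29−11)/6)² = 9.000
te_Task 3 = (3 + 4·6 + 9)/6 = 36/6 = 6; σ²_Task 3 = ((9−3)/6)² = 1.000
te_Task 4 = (8 + 4·14 + 26)/6 = 90/6 = 15; σ²_Task 4 = ((26−8)/6)² = 9.000
te_Task 5 = (4 + 4·6 + 8)/6 = 36/6 = 6; σ²_Task 5 = ((8−4)/6)² = 0.444
te_Task 6 = (11 + 4·12 + 13)/6 = 72/6 = 12; σ²_Task 6 = ((13−11)/6)² = 0.111
te_Task 7 = (1 + 4·7 + 19)/6 = 48/6 = 8; σ²_Task 7 = ((19−1)/6)² = 9.000

Forward pass:
ES_Task 1 = 0; EF_Task 1 = 12
ES_Task 2 = 12; EF_Task 2 = 12+16 = 28
ES_Task 3 = max(EF_Task 1=12, EF_Task 2=28) = 28; EF_Task 3 = 28+6 = 34
ES_Task 4 = 28; EF_Task 4 = 28+15 = 43
ES_Task 5 = max(EF_Task 1=12, EF_Task 4=43) = 43; EF_Task 5 = 43+6 = 49
ES_Task 6 = 43; EF_Task 6 = 43+12 = 55
ES_Task 7 = max(EF_Task 3=34, EF_Task 5=49, EF_Task 6=55) = 55; EF_Task 7 = 55+8 = 63
Expected project duration μ = 63 days. Critical path: Task 1 → Task 2 → Task 4 → Task 6 → Task 7.

Variance along critical path = 5.444 + 9.000 + 9.000 + 0.111 + 9.000 = 32.556; σ = √32.556 = 5.706 days.
Z = (54 − 63) / 5.706 = -1.577
P(T ≤ 54) = Φ(-1.577) ≈ 0.057

0.057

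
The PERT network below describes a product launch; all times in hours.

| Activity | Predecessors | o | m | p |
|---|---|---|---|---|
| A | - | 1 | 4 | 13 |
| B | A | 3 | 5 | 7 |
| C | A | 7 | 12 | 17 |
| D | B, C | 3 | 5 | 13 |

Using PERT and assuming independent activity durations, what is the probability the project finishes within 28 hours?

0.947

te_A = (1 + 4·4 + 13)/6 = 30/6 = 5; σ²_A = ((13−1)/6)² = 4.000
te_B = (3 + 4·5 + 7)/6 = 30/6 = 5; σ²_B = ((7−3)/6)² = 0.444
te_C = (7 + 4·12 + 17)/6 = 72/6 = 12; σ²_C = ((17−7)/6)² = 2.778
te_D = (3 + 4·5 + 13)/6 = 36/6 = 6; σ²_D = ((13−3)/6)² = 2.778

Forward pass:
ES_A = 0; EF_A = 5
ES_B = 5; EF_B = 5+5 = 10
ES_C = 5; EF_C = 5+12 = 17
ES_D = max(EF_B=10, EF_C=17) = 17; EF_D = 17+6 = 23
Expected project duration μ = 23 hours. Critical path: A → C → D.

Variance along critical path = 4.000 + 2.778 + 2.778 = 9.556; σ = √9.556 = 3.091 hours.
Z = (28 − 23) / 3.091 = 1.617
P(T ≤ 28) = Φ(1.617) ≈ 0.947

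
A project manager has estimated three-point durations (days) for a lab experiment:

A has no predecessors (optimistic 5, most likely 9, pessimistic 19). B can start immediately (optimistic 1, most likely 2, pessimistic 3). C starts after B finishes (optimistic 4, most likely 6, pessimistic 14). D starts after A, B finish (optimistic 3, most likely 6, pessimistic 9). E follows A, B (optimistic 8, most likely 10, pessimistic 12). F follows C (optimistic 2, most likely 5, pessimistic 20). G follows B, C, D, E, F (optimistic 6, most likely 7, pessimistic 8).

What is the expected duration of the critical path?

te_A = (5 + 4·9 + 19)/6 = 60/6 = 10
te_B = (1 + 4·2 + 3)/6 = 12/6 = 2
te_C = (4 + 4·6 + 14)/6 = 42/6 = 7
te_D = (3 + 4·6 + 9)/6 = 36/6 = 6
te_E = (8 + 4·10 + 12)/6 = 60/6 = 10
te_F = (2 + 4·5 + 20)/6 = 42/6 = 7
te_G = (6 + 4·7 + 8)/6 = 42/6 = 7

Forward pass:
ES_A = 0; EF_A = 10
ES_B = 0; EF_B = 2
ES_C = 2; EF_C = 2+7 = 9
ES_D = max(EF_A=10, EF_B=2) = 10; EF_D = 10+6 = 16
ES_E = max(EF_A=10, EF_B=2) = 10; EF_E = 10+10 = 20
ES_F = 9; EF_F = 9+7 = 16
ES_G = max(EF_B=2, EF_C=9, EF_D=16, EF_E=20, EF_F=16) = 20; EF_G = 20+7 = 27
Expected project duration μ = 27 days. Critical path: A → E → G.

27 days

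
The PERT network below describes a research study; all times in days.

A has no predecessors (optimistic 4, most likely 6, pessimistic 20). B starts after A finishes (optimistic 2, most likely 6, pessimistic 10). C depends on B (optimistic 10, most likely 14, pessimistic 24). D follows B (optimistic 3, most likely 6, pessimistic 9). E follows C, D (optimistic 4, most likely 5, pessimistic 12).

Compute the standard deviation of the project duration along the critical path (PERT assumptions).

4.01 days

te_A = (4 + 4·6 + 20)/6 = 48/6 = 8; σ²_A = ((20−4)/6)² = 7.111
te_B = (2 + 4·6 + 10)/6 = 36/6 = 6; σ²_B = ((10−2)/6)² = 1.778
te_C = (10 + 4·14 + 24)/6 = 90/6 = 15; σ²_C = ((24−10)/6)² = 5.444
te_D = (3 + 4·6 + 9)/6 = 36/6 = 6; σ²_D = ((9−3)/6)² = 1.000
te_E = (4 + 4·5 + 12)/6 = 36/6 = 6; σ²_E = ((12−4)/6)² = 1.778

Forward pass:
ES_A = 0; EF_A = 8
ES_B = 8; EF_B = 8+6 = 14
ES_C = 14; EF_C = 14+15 = 29
ES_D = 14; EF_D = 14+6 = 20
ES_E = max(EF_C=29, EF_D=20) = 29; EF_E = 29+6 = 35
Expected project duration μ = 35 days. Critical path: A → B → C → E.

Variance along critical path = 7.111 + 1.778 + 5.444 + 1.778 = 16.111
σ = √16.111 = 4.014 days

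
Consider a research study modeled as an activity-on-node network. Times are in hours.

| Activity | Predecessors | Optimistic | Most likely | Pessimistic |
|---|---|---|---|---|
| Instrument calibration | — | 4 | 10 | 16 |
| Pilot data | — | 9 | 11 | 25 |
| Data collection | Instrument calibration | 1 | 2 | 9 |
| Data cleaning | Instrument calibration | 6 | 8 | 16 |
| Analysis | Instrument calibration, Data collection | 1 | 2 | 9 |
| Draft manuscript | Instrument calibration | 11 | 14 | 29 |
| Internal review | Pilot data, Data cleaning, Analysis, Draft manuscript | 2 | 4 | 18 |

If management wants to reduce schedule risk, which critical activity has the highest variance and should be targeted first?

Draft manuscript

te_Instrument calibration = (4 + 4·10 + 16)/6 = 60/6 = 10; σ²_Instrument calibration = ((16−4)/6)² = 4.000
te_Pilot data = (9 + 4·11 + 25)/6 = 78/6 = 13; σ²_Pilot data = ((25−9)/6)² = 7.111
te_Data collection = (1 + 4·2 + 9)/6 = 18/6 = 3; σ²_Data collection = ((9−1)/6)² = 1.778
te_Data cleaning = (6 + 4·8 + 16)/6 = 54/6 = 9; σ²_Data cleaning = ((16−6)/6)² = 2.778
te_Analysis = (1 + 4·2 + 9)/6 = 18/6 = 3; σ²_Analysis = ((9−1)/6)² = 1.778
te_Draft manuscript = (11 + 4·14 + 29)/6 = 96/6 = 16; σ²_Draft manuscript = ((29−11)/6)² = 9.000
te_Internal review = (2 + 4·4 + 18)/6 = 36/6 = 6; σ²_Internal review = ((18−2)/6)² = 7.111

Forward pass:
ES_Instrument calibration = 0; EF_Instrument calibration = 10
ES_Pilot data = 0; EF_Pilot data = 13
ES_Data collection = 10; EF_Data collection = 10+3 = 13
ES_Data cleaning = 10; EF_Data cleaning = 10+9 = 19
ES_Analysis = max(EF_Instrument calibration=10, EF_Data collection=13) = 13; EF_Analysis = 13+3 = 16
ES_Draft manuscript = 10; EF_Draft manuscript = 10+16 = 26
ES_Internal review = max(EF_Pilot data=13, EF_Data cleaning=19, EF_Analysis=16, EF_Draft manuscript=26) = 26; EF_Internal review = 26+6 = 32
Expected project duration μ = 32 hours. Critical path: Instrument calibration → Draft manuscript → Internal review.

Variances on critical path: σ²_Instrument calibration=4.000, σ²_Draft manuscript=9.000, σ²_Internal review=7.111.
Largest is σ²_Draft manuscript = 9.000.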